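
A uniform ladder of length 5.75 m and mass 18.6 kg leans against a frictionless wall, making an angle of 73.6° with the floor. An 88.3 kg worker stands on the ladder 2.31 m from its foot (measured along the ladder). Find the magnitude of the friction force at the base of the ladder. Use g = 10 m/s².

Take moments about the foot of the ladder.
Ladder weight 18.6×10 = 186 N acts at 2.875 m along the ladder; its horizontal arm is 2.875·cos73.6° = 0.8117 m → τ = 151 N·m clockwise.
Worker: 88.3×10 = 883 N at 2.31 m → arm 0.6522 m → τ = 575.9 N·m clockwise.
Wall normal N acts horizontally at the top; its moment arm is the height L sinθ = 5.75·sin73.6° = 5.516 m, counterclockwise.
For rotational equilibrium, N × 5.516 = 726.9, so N = 132 N.
ΣFx = 0: friction at the foot balances the wall's push, so f = N_wall = 132 N.

f ≈ 132 N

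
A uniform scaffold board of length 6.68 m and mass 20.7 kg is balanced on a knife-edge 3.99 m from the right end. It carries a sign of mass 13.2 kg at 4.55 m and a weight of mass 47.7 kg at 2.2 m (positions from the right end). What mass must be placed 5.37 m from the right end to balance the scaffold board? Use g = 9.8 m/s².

Choose the knife-edge (at 3.99 m from the right end) as the axis so the support reaction has zero arm there.
Beam weight: 20.7 × 9.8 = 202.9 N down at 3.34 m → arm 0.65 m, τ = 202.9 × 0.65 = 131.9 N·m clockwise.
Sign: 13.2 × 9.8 = 129.4 N down at 4.55 m → arm 0.56 m, τ = 129.4 × 0.56 = 72.46 N·m counterclockwise.
Weight: 47.7 × 9.8 = 467.5 N down at 2.2 m → arm 1.79 m, τ = 467.5 × 1.79 = 836.8 N·m clockwise.
Net moment of known loads = 896.2 N·m clockwise.
An unknown mass m at 5.37 m has arm 1.38 m; its moment is m·g·1.38 counterclockwise.
For rotational equilibrium, m × 9.8 × 1.38 = 896.2, so m = 896.2 / (9.8 × 1.38) = 66.3 kg.

m ≈ 66.3 kg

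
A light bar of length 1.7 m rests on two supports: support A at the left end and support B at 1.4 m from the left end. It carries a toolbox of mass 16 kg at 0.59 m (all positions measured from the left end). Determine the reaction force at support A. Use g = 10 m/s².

R_A ≈ 92.6 N

Take moments about support B.
Toolbox: 16 × 10 = 160 N down at 0.59 m → arm 0.81 m, τ = 160 × 0.81 = 129.6 N·m counterclockwise.
Net load moment about support B = 129.6 N·m counterclockwise.
Reaction R at support A is upward at 0 m, arm 1.4 m → moment R × 1.4 clockwise.
Στ = 0 ⇒ R × 1.4 = 129.6 ⇒ R = 92.6 N.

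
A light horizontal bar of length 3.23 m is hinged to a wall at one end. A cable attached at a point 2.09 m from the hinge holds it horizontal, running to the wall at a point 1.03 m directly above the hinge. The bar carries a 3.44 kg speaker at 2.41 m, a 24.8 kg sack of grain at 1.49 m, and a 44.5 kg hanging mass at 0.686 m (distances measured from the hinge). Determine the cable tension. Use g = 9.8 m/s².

T ≈ 804 N

Take moments about the hinge.
Speaker: 3.44 × 9.8 = 33.71 N down at 2.41 m → arm 2.41 m, τ = 33.71 × 2.41 = 81.24 N·m clockwise.
Sack of grain: 24.8 × 9.8 = 243 N down at 1.49 m → arm 1.49 m, τ = 243 × 1.49 = 362.1 N·m clockwise.
Hanging mass: 44.5 × 9.8 = 436.1 N down at 0.686 m → arm 0.686 m, τ = 436.1 × 0.686 = 299.2 N·m clockwise.
Total clockwise load moment = 742.5 N·m.
The cable tension T acts at 2.09 m; only its component perpendicular to the bar, T sinθ, produces torque. sinθ = h/√(h²+d²) = 1.03/√(1.03²+2.09²) = 0.4421.
Setting net torque to zero: T × 2.09 × 0.4421 = 742.5 → T = 742.5 / 0.924 = 804 N.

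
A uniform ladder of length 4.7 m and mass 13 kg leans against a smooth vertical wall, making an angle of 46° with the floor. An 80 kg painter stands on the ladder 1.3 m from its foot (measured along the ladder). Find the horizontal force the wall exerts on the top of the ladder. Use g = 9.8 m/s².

Taking torques about the foot of the ladder:
Ladder weight 13×9.8 = 127.4 N acts at 2.35 m along the ladder; its horizontal arm is 2.35·cos46° = 1.632 m → τ = 207.9 N·m clockwise.
Painter: 80×9.8 = 784 N at 1.3 m → arm 0.9031 m → τ = 708 N·m clockwise.
Wall normal N acts horizontally at the top; its moment arm is the height L sinθ = 4.7·sin46° = 3.381 m, counterclockwise.
Setting net torque to zero: N × 3.381 = 915.9 → N = 271 N.

N_wall ≈ 271 N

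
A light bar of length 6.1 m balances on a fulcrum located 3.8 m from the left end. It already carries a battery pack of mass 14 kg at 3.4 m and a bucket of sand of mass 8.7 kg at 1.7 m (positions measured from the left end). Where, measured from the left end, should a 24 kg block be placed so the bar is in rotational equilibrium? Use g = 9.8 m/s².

x ≈ 4.79 m from the left end

Take moments about the fulcrum (at 3.8 m from the left end).
Battery pack: 14 × 9.8 = 137.2 N down at 3.4 m → arm 0.4 m, τ = 137.2 × 0.4 = 54.88 N·m counterclockwise.
Bucket of sand: 8.7 × 9.8 = 85.26 N down at 1.7 m → arm 2.1 m, τ = 85.26 × 2.1 = 179 N·m counterclockwise.
Net moment of existing loads = 233.9 N·m counterclockwise.
The block weighs 24 × 9.8 = 235.2 N and must supply an equal clockwise moment, so its lever arm about the fulcrum is 233.9 / 235.2 = 0.994 m.
That puts it at 3.8 + 0.994 = 4.79 m from the left end.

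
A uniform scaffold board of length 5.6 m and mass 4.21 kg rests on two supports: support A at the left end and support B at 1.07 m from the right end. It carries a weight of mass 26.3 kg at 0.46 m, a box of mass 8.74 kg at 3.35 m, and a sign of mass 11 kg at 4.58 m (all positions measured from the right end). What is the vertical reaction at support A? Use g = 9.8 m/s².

Taking torques about support B:
Beam weight: 4.21 × 9.8 = 41.26 N down at 2.8 m → arm 1.73 m, τ = 41.26 × 1.73 = 71.38 N·m counterclockwise.
Weight: 26.3 × 9.8 = 257.7 N down at 0.46 m → arm 0.61 m, τ = 257.7 × 0.61 = 157.2 N·m clockwise.
Box: 8.74 × 9.8 = 85.65 N down at 3.35 m → arm 2.28 m, τ = 85.65 × 2.28 = 195.3 N·m counterclockwise.
Sign: 11 × 9.8 = 107.8 N down at 4.58 m → arm 3.51 m, τ = 107.8 × 3.51 = 378.4 N·m counterclockwise.
Net load moment about support B = 487.9 N·m counterclockwise.
Reaction R at support A is upward at 5.6 m, arm 4.53 m → moment R × 4.53 clockwise.
Setting net torque to zero: R × 4.53 = 487.9 → R = 108 N.

R_A ≈ 108 N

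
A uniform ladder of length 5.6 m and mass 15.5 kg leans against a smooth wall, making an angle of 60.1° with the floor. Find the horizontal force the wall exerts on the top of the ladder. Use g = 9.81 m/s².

Choose the foot of the ladder as the axis so the floor normal and friction both act there and drop out.
Ladder weight 15.5×9.81 = 152.1 N acts at 2.8 m along the ladder; its horizontal arm is 2.8·cos60.1° = 1.396 m → τ = 212.3 N·m clockwise.
Wall normal N acts horizontally at the top; its moment arm is the height L sinθ = 5.6·sin60.1° = 4.855 m, counterclockwise.
Balancing moments: N × 4.855 = 212.3, giving N = 43.7 N.

N_wall ≈ 43.7 N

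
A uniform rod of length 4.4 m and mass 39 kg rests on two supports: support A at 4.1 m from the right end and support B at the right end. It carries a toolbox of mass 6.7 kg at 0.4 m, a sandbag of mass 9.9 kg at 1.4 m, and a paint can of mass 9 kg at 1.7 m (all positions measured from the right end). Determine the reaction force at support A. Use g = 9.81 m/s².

About support B:
Beam weight: 39 × 9.81 = 382.6 N down at 2.2 m → arm 2.2 m, τ = 382.6 × 2.2 = 841.7 N·m counterclockwise.
Toolbox: 6.7 × 9.81 = 65.73 N down at 0.4 m → arm 0.4 m, τ = 65.73 × 0.4 = 26.29 N·m counterclockwise.
Sandbag: 9.9 × 9.81 = 97.12 N down at 1.4 m → arm 1.4 m, τ = 97.12 × 1.4 = 136 N·m counterclockwise.
Paint can: 9 × 9.81 = 88.29 N down at 1.7 m → arm 1.7 m, τ = 88.29 × 1.7 = 150.1 N·m counterclockwise.
Net load moment about support B = 1154 N·m counterclockwise.
Reaction R at support A is upward at 4.1 m, arm 4.1 m → moment R × 4.1 clockwise.
Balancing moments: R × 4.1 = 1154, giving R = 281 N.

R_A ≈ 281 N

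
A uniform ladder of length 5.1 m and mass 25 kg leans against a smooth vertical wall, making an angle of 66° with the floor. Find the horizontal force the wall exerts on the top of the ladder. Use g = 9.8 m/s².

Sum moments about the foot of the ladder (the floor normal and friction both act there and drop out).
Ladder weight 25×9.8 = 245 N acts at 2.55 m along the ladder; its horizontal arm is 2.55·cos66° = 1.037 m → τ = 254.1 N·m clockwise.
Wall normal N acts horizontally at the top; its moment arm is the height L sinθ = 5.1·sin66° = 4.659 m, counterclockwise.
Balancing moments: N × 4.659 = 254.1, giving N = 54.5 N.

N_wall ≈ 54.5 N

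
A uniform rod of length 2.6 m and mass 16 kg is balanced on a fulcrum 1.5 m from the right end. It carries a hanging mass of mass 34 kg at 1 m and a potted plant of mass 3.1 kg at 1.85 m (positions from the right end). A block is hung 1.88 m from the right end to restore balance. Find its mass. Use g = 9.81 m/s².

m ≈ 50.3 kg

Choose the fulcrum (at 1.5 m from the right end) as the axis so the support reaction has zero arm there.
Beam weight: 16 × 9.81 = 157 N down at 1.3 m → arm 0.2 m, τ = 157 × 0.2 = 31.4 N·m clockwise.
Hanging mass: 34 × 9.81 = 333.5 N down at 1 m → arm 0.5 m, τ = 333.5 × 0.5 = 166.8 N·m clockwise.
Potted plant: 3.1 × 9.81 = 30.41 N down at 1.85 m → arm 0.35 m, τ = 30.41 × 0.35 = 10.64 N·m counterclockwise.
Net moment of known loads = 187.6 N·m clockwise.
An unknown mass m at 1.88 m has arm 0.38 m; its moment is m·g·0.38 counterclockwise.
Setting net torque to zero: m × 9.81 × 0.38 = 187.6 → m = 187.6 / (9.81 × 0.38) = 50.3 kg.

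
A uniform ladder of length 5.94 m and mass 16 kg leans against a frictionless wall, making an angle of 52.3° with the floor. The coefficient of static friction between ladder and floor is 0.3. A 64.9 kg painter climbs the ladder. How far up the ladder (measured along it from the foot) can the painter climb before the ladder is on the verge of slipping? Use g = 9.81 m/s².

Choose the foot of the ladder as the axis so the floor normal and friction both act there and drop out.
Ladder weight 16×9.81 = 157 N acts at 2.97 m along the ladder; its horizontal arm is 2.97·cos52.3° = 1.816 m → τ = 285.1 N·m clockwise.
Painter weight 64.9×9.81 = 636.7 N at distance d → arm d·cos52.3° → τ = 636.7·d·0.6115 clockwise.
Wall normal N at the top has arm L sinθ = 4.7 m counterclockwise, so Στ = 0 gives N·4.7 = 285.1 + 389.3·d.
ΣFy = 0 ⇒ N_floor = 793.7 N, so the maximum friction is μ_s·N_floor = 0.3×793.7 = 238.1 N. ΣFx = 0 ⇒ N_wall = f, so at the slipping point N = 238.1 N.
Substituting: 238.1×4.7 = 285.1 + 389.3·d ⇒ d = (1119 − 285.1) / 389.3 = 2.14 m.

d ≈ 2.14 m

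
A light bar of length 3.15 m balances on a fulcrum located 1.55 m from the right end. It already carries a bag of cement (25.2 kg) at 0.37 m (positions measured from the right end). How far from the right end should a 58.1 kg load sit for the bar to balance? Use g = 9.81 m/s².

Taking torques about the fulcrum (at 1.55 m from the right end):
Bag of cement: 25.2 × 9.81 = 247.2 N down at 0.37 m → arm 1.18 m, τ = 247.2 × 1.18 = 291.7 N·m clockwise.
Net moment of existing loads = 291.7 N·m clockwise.
The load weighs 58.1 × 9.81 = 570 N and must supply an equal counterclockwise moment, so its lever arm about the fulcrum is 291.7 / 570 = 0.512 m.
That puts it at 1.55 + 0.512 = 2.06 m from the right end.

x ≈ 2.06 m from the right end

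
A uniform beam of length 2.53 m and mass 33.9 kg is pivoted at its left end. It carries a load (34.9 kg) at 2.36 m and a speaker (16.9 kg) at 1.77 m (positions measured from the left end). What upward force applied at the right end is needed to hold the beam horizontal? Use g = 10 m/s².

Take moments about the left end.
Beam weight: 33.9 × 10 = 339 N down at 1.265 m → arm 1.265 m, τ = 339 × 1.265 = 428.8 N·m clockwise.
Load: 34.9 × 10 = 349 N down at 2.36 m → arm 2.36 m, τ = 349 × 2.36 = 823.6 N·m clockwise.
Speaker: 16.9 × 10 = 169 N down at 1.77 m → arm 1.77 m, τ = 169 × 1.77 = 299.1 N·m clockwise.
Net moment of the loads = 1552 N·m clockwise.
The upward force F acts at the right end, arm 2.53 m, giving F × 2.53 counterclockwise.
Setting net torque to zero: F × 2.53 = 1552 → F = 1552 / 2.53 = 613 N.

F ≈ 613 N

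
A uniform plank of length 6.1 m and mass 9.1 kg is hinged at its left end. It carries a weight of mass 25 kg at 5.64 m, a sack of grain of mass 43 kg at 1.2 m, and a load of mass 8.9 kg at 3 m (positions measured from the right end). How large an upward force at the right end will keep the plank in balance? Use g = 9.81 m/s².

F ≈ 446 N

Choose the left end as the axis so the unknown pivot reaction has zero arm there.
Beam weight: 9.1 × 9.81 = 89.27 N down at 3.05 m → arm 3.05 m, τ = 89.27 × 3.05 = 272.3 N·m clockwise.
Weight: 25 × 9.81 = 245.2 N down at 5.64 m → arm 0.46 m, τ = 245.2 × 0.46 = 112.8 N·m clockwise.
Sack of grain: 43 × 9.81 = 421.8 N down at 1.2 m → arm 4.9 m, τ = 421.8 × 4.9 = 2067 N·m clockwise.
Load: 8.9 × 9.81 = 87.31 N down at 3 m → arm 3.1 m, τ = 87.31 × 3.1 = 270.7 N·m clockwise.
Net moment of the loads = 2723 N·m clockwise.
The upward force F acts at the right end, arm 6.1 m, giving F × 6.1 counterclockwise.
Balancing moments: F × 6.1 = 2723, giving F = 2723 / 6.1 = 446 N.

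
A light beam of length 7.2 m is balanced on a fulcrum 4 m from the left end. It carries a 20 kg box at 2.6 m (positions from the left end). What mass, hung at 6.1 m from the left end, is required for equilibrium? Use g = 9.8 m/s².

m ≈ 13.3 kg

About the fulcrum (at 4 m from the left end):
Box: 20 × 9.8 = 196 N down at 2.6 m → arm 1.4 m, τ = 196 × 1.4 = 274.4 N·m counterclockwise.
Net moment of known loads = 274.4 N·m counterclockwise.
An unknown mass m at 6.1 m has arm 2.1 m; its moment is m·g·2.1 clockwise.
Setting net torque to zero: m × 9.8 × 2.1 = 274.4 → m = 274.4 / (9.8 × 2.1) = 13.3 kg.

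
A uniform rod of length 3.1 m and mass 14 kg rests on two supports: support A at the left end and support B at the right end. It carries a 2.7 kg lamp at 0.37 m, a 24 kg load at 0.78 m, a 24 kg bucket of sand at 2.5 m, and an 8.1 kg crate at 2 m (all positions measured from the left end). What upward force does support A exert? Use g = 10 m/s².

Sum moments about support B (its reaction then has zero moment arm).
Beam weight: 14 × 10 = 140 N down at 1.55 m → arm 1.55 m, τ = 140 × 1.55 = 217 N·m counterclockwise.
Lamp: 2.7 × 10 = 27 N down at 0.37 m → arm 2.73 m, τ = 27 × 2.73 = 73.71 N·m counterclockwise.
Load: 24 × 10 = 240 N down at 0.78 m → arm 2.32 m, τ = 240 × 2.32 = 556.8 N·m counterclockwise.
Bucket of sand: 24 × 10 = 240 N down at 2.5 m → arm 0.6 m, τ = 240 × 0.6 = 144 N·m counterclockwise.
Crate: 8.1 × 10 = 81 N down at 2 m → arm 1.1 m, τ = 81 × 1.1 = 89.1 N·m counterclockwise.
Net load moment about support B = 1081 N·m counterclockwise.
Reaction R at support A is upward at 0 m, arm 3.1 m → moment R × 3.1 clockwise.
Setting net torque to zero: R × 3.1 = 1081 → R = 349 N.

R_A ≈ 349 N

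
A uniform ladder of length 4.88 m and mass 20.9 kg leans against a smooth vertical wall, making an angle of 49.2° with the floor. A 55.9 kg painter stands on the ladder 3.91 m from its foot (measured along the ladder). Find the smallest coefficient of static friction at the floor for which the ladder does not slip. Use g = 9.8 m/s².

About the foot of the ladder:
Ladder weight 20.9×9.8 = 204.8 N acts at 2.44 m along the ladder; its horizontal arm is 2.44·cos49.2° = 1.594 m → τ = 326.5 N·m clockwise.
Painter: 55.9×9.8 = 547.8 N at 3.91 m → arm 2.555 m → τ = 1400 N·m clockwise.
Wall normal N acts horizontally at the top; its moment arm is the height L sinθ = 4.88·sin49.2° = 3.694 m, counterclockwise.
Στ = 0 ⇒ N × 3.694 = 1726 ⇒ N = 467.2 N.
ΣFx = 0 ⇒ f = N_wall = 467.2 N. ΣFy = 0 ⇒ N_floor = 752.6 N.
μ_min = f / N_floor = 467.2 / 752.6 = 0.621.

μ_min ≈ 0.621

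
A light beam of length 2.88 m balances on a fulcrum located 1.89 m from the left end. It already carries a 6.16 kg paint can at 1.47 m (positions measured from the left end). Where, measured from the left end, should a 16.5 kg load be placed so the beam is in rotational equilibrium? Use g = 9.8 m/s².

x ≈ 2.05 m from the left end

Take moments about the fulcrum (at 1.89 m from the left end).
Paint can: 6.16 × 9.8 = 60.37 N down at 1.47 m → arm 0.42 m, τ = 60.37 × 0.42 = 25.36 N·m counterclockwise.
Net moment of existing loads = 25.36 N·m counterclockwise.
The load weighs 16.5 × 9.8 = 161.7 N and must supply an equal clockwise moment, so its lever arm about the fulcrum is 25.36 / 161.7 = 0.157 m.
That puts it at 1.89 + 0.157 = 2.05 m from the left end.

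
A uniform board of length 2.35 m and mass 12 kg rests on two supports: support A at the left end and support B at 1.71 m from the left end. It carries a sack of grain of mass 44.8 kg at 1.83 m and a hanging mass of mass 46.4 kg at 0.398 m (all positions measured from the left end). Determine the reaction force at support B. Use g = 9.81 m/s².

Take moments about support A.
Beam weight: 12 × 9.81 = 117.7 N down at 1.175 m → arm 1.175 m, τ = 117.7 × 1.175 = 138.3 N·m clockwise.
Sack of grain: 44.8 × 9.81 = 439.5 N down at 1.83 m → arm 1.83 m, τ = 439.5 × 1.83 = 804.3 N·m clockwise.
Hanging mass: 46.4 × 9.81 = 455.2 N down at 0.398 m → arm 0.398 m, τ = 455.2 × 0.398 = 181.2 N·m clockwise.
Net load moment about support A = 1124 N·m clockwise.
Reaction R at support B is upward at 1.71 m, arm 1.71 m → moment R × 1.71 counterclockwise.
Setting net torque to zero: R × 1.71 = 1124 → R = 657 N.

R_B ≈ 657 N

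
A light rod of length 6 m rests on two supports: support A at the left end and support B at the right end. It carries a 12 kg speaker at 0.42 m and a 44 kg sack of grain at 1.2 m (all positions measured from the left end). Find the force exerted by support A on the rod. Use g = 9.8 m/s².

Take moments about support B.
Speaker: 12 × 9.8 = 117.6 N down at 0.42 m → arm 5.58 m, τ = 117.6 × 5.58 = 656.2 N·m counterclockwise.
Sack of grain: 44 × 9.8 = 431.2 N down at 1.2 m → arm 4.8 m, τ = 431.2 × 4.8 = 2070 N·m counterclockwise.
Net load moment about support B = 2726 N·m counterclockwise.
Reaction R at support A is upward at 0 m, arm 6 m → moment R × 6 clockwise.
Στ = 0 ⇒ R × 6 = 2726 ⇒ R = 454 N.

R_A ≈ 454 N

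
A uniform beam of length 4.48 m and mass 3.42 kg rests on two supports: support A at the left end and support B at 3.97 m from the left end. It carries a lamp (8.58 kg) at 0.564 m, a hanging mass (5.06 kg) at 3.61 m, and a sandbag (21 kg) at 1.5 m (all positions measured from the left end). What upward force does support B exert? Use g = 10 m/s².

R_B ≈ 157 N

Take moments about support A.
Beam weight: 3.42 × 10 = 34.2 N down at 2.24 m → arm 2.24 m, τ = 34.2 × 2.24 = 76.61 N·m clockwise.
Lamp: 8.58 × 10 = 85.8 N down at 0.564 m → arm 0.564 m, τ = 85.8 × 0.564 = 48.39 N·m clockwise.
Hanging mass: 5.06 × 10 = 50.6 N down at 3.61 m → arm 3.61 m, τ = 50.6 × 3.61 = 182.7 N·m clockwise.
Sandbag: 21 × 10 = 210 N down at 1.5 m → arm 1.5 m, τ = 210 × 1.5 = 315 N·m clockwise.
Net load moment about support A = 622.7 N·m clockwise.
Reaction R at support B is upward at 3.97 m, arm 3.97 m → moment R × 3.97 counterclockwise.
Στ = 0 ⇒ R × 3.97 = 622.7 ⇒ R = 157 N.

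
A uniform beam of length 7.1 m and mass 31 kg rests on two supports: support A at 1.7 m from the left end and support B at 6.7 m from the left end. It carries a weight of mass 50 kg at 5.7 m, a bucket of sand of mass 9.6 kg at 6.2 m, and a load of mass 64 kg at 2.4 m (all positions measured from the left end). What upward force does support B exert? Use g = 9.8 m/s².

R_B ≈ 677 N

Take moments about support A.
Beam weight: 31 × 9.8 = 303.8 N down at 3.55 m → arm 1.85 m, τ = 303.8 × 1.85 = 562 N·m clockwise.
Weight: 50 × 9.8 = 490 N down at 5.7 m → arm 4 m, τ = 490 × 4 = 1960 N·m clockwise.
Bucket of sand: 9.6 × 9.8 = 94.08 N down at 6.2 m → arm 4.5 m, τ = 94.08 × 4.5 = 423.4 N·m clockwise.
Load: 64 × 9.8 = 627.2 N down at 2.4 m → arm 0.7 m, τ = 627.2 × 0.7 = 439 N·m clockwise.
Net load moment about support A = 3384 N·m clockwise.
Reaction R at support B is upward at 6.7 m, arm 5 m → moment R × 5 counterclockwise.
For rotational equilibrium, R × 5 = 3384, so R = 677 N.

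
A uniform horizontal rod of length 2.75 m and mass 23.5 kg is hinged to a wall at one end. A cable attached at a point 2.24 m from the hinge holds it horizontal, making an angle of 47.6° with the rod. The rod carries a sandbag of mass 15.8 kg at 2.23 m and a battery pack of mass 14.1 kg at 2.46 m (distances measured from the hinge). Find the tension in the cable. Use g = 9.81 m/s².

Sum moments about the hinge (the unknown hinge reaction has zero arm there).
Beam weight: 23.5 × 9.81 = 230.5 N down at 1.375 m → arm 1.375 m, τ = 230.5 × 1.375 = 316.9 N·m clockwise.
Sandbag: 15.8 × 9.81 = 155 N down at 2.23 m → arm 2.23 m, τ = 155 × 2.23 = 345.6 N·m clockwise.
Battery pack: 14.1 × 9.81 = 138.3 N down at 2.46 m → arm 2.46 m, τ = 138.3 × 2.46 = 340.2 N·m clockwise.
Total clockwise load moment = 1003 N·m.
The cable tension T acts at 2.24 m; only its component perpendicular to the rod, T sinθ, produces torque. sin 47.6° = 0.7385.
Στ = 0 ⇒ T × 2.24 × 0.7385 = 1003 ⇒ T = 1003 / 1.654 = 606 N.

T ≈ 606 N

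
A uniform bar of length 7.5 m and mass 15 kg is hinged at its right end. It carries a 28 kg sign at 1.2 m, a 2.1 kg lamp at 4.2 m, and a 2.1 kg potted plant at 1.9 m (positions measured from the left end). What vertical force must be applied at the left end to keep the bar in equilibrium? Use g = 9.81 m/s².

Sum moments about the right end (the unknown pivot reaction has zero arm there).
Beam weight: 15 × 9.81 = 147.2 N down at 3.75 m → arm 3.75 m, τ = 147.2 × 3.75 = 552 N·m counterclockwise.
Sign: 28 × 9.81 = 274.7 N down at 1.2 m → arm 6.3 m, τ = 274.7 × 6.3 = 1731 N·m counterclockwise.
Lamp: 2.1 × 9.81 = 20.6 N down at 4.2 m → arm 3.3 m, τ = 20.6 × 3.3 = 67.98 N·m counterclockwise.
Potted plant: 2.1 × 9.81 = 20.6 N down at 1.9 m → arm 5.6 m, τ = 20.6 × 5.6 = 115.4 N·m counterclockwise.
Net moment of the loads = 2466 N·m counterclockwise.
The upward force F acts at the left end, arm 7.5 m, giving F × 7.5 clockwise.
Balancing moments: F × 7.5 = 2466, giving F = 2466 / 7.5 = 329 N.

F ≈ 329 N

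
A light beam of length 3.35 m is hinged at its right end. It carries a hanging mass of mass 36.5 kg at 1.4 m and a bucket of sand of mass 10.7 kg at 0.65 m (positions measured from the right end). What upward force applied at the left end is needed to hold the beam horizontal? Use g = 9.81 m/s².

F ≈ 170 N

Taking torques about the right end:
Hanging mass: 36.5 × 9.81 = 358.1 N down at 1.4 m → arm 1.4 m, τ = 358.1 × 1.4 = 501.3 N·m counterclockwise.
Bucket of sand: 10.7 × 9.81 = 105 N down at 0.65 m → arm 0.65 m, τ = 105 × 0.65 = 68.25 N·m counterclockwise.
Net moment of the loads = 569.5 N·m counterclockwise.
The upward force F acts at the left end, arm 3.35 m, giving F × 3.35 clockwise.
Balancing moments: F × 3.35 = 569.5, giving F = 569.5 / 3.35 = 170 N.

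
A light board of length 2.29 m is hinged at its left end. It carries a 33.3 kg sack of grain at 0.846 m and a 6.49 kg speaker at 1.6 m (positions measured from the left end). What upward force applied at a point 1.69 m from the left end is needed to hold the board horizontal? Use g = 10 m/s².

Choose the left end as the axis so the unknown pivot reaction has zero arm there.
Sack of grain: 33.3 × 10 = 333 N down at 0.846 m → arm 0.846 m, τ = 333 × 0.846 = 281.7 N·m clockwise.
Speaker: 6.49 × 10 = 64.9 N down at 1.6 m → arm 1.6 m, τ = 64.9 × 1.6 = 103.8 N·m clockwise.
Net moment of the loads = 385.5 N·m clockwise.
The upward force F acts at a point 1.69 m from the left end, arm 1.69 m, giving F × 1.69 counterclockwise.
Setting net torque to zero: F × 1.69 = 385.5 → F = 385.5 / 1.69 = 228 N.

F ≈ 228 N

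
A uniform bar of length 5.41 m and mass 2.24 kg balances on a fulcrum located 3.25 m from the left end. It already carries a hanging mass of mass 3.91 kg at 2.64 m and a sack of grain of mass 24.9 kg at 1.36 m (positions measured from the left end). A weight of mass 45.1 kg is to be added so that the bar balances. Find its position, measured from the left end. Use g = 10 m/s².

Taking torques about the fulcrum (at 3.25 m from the left end):
Beam weight: 2.24 × 10 = 22.4 N down at 2.705 m → arm 0.545 m, τ = 22.4 × 0.545 = 12.21 N·m counterclockwise.
Hanging mass: 3.91 × 10 = 39.1 N down at 2.64 m → arm 0.61 m, τ = 39.1 × 0.61 = 23.85 N·m counterclockwise.
Sack of grain: 24.9 × 10 = 249 N down at 1.36 m → arm 1.89 m, τ = 249 × 1.89 = 470.6 N·m counterclockwise.
Net moment of existing loads = 506.7 N·m counterclockwise.
The weight weighs 45.1 × 10 = 451 N and must supply an equal clockwise moment, so its lever arm about the fulcrum is 506.7 / 451 = 1.12 m.
That puts it at 3.25 + 1.12 = 4.37 m from the left end.

x ≈ 4.37 m from the left end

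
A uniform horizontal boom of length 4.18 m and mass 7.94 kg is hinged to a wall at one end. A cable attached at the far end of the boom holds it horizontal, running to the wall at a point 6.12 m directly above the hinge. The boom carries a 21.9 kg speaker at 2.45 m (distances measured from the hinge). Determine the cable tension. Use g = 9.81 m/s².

Take moments about the hinge.
Beam weight: 7.94 × 9.81 = 77.89 N down at 2.09 m → arm 2.09 m, τ = 77.89 × 2.09 = 162.8 N·m clockwise.
Speaker: 21.9 × 9.81 = 214.8 N down at 2.45 m → arm 2.45 m, τ = 214.8 × 2.45 = 526.3 N·m clockwise.
Total clockwise load moment = 689.1 N·m.
The cable tension T acts at 4.18 m; only its component perpendicular to the boom, T sinθ, produces torque. sinθ = h/√(h²+d²) = 6.12/√(6.12²+4.18²) = 0.8258.
Balancing moments: T × 4.18 × 0.8258 = 689.1, giving T = 689.1 / 3.452 = 200 N.

T ≈ 200 N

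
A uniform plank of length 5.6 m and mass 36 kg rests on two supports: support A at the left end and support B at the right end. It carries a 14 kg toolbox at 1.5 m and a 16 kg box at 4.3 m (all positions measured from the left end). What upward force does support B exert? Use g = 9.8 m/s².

R_B ≈ 334 N

Choose support A as the axis so its reaction then has zero moment arm.
Beam weight: 36 × 9.8 = 352.8 N down at 2.8 m → arm 2.8 m, τ = 352.8 × 2.8 = 987.8 N·m clockwise.
Toolbox: 14 × 9.8 = 137.2 N down at 1.5 m → arm 1.5 m, τ = 137.2 × 1.5 = 205.8 N·m clockwise.
Box: 16 × 9.8 = 156.8 N down at 4.3 m → arm 4.3 m, τ = 156.8 × 4.3 = 674.2 N·m clockwise.
Net load moment about support A = 1868 N·m clockwise.
Reaction R at support B is upward at 5.6 m, arm 5.6 m → moment R × 5.6 counterclockwise.
Setting net torque to zero: R × 5.6 = 1868 → R = 334 N.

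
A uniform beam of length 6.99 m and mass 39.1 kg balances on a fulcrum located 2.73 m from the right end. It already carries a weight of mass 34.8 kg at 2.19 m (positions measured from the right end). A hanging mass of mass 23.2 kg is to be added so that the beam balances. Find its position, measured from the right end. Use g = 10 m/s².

x ≈ 2.25 m from the right end

About the fulcrum (at 2.73 m from the right end):
Beam weight: 39.1 × 10 = 391 N down at 3.495 m → arm 0.765 m, τ = 391 × 0.765 = 299.1 N·m counterclockwise.
Weight: 34.8 × 10 = 348 N down at 2.19 m → arm 0.54 m, τ = 348 × 0.54 = 187.9 N·m clockwise.
Net moment of existing loads = 111.2 N·m counterclockwise.
The hanging mass weighs 23.2 × 10 = 232 N and must supply an equal clockwise moment, so its lever arm about the fulcrum is 111.2 / 232 = 0.479 m.
That puts it at 2.73 − 0.479 = 2.25 m from the right end.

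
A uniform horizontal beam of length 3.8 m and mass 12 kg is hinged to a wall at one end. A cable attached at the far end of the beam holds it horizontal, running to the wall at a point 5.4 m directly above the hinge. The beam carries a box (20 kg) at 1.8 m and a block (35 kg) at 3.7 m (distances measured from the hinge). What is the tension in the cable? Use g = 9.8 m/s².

T ≈ 594 N

Taking torques about the hinge:
Beam weight: 12 × 9.8 = 117.6 N down at 1.9 m → arm 1.9 m, τ = 117.6 × 1.9 = 223.4 N·m clockwise.
Box: 20 × 9.8 = 196 N down at 1.8 m → arm 1.8 m, τ = 196 × 1.8 = 352.8 N·m clockwise.
Block: 35 × 9.8 = 343 N down at 3.7 m → arm 3.7 m, τ = 343 × 3.7 = 1269 N·m clockwise.
Total clockwise load moment = 1845 N·m.
The cable tension T acts at 3.8 m; only its component perpendicular to the beam, T sinθ, produces torque. sinθ = h/√(h²+d²) = 5.4/√(5.4²+3.8²) = 0.8178.
Balancing moments: T × 3.8 × 0.8178 = 1845, giving T = 1845 / 3.108 = 594 N.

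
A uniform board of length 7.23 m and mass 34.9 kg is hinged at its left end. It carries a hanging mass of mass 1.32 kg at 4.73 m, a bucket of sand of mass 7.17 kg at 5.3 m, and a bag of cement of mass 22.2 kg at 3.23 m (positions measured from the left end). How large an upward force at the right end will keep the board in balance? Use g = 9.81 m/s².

F ≈ 329 N

Take moments about the left end.
Beam weight: 34.9 × 9.81 = 342.4 N down at 3.615 m → arm 3.615 m, τ = 342.4 × 3.615 = 1238 N·m clockwise.
Hanging mass: 1.32 × 9.81 = 12.95 N down at 4.73 m → arm 4.73 m, τ = 12.95 × 4.73 = 61.25 N·m clockwise.
Bucket of sand: 7.17 × 9.81 = 70.34 N down at 5.3 m → arm 5.3 m, τ = 70.34 × 5.3 = 372.8 N·m clockwise.
Bag of cement: 22.2 × 9.81 = 217.8 N down at 3.23 m → arm 3.23 m, τ = 217.8 × 3.23 = 703.5 N·m clockwise.
Net moment of the loads = 2376 N·m clockwise.
The upward force F acts at the right end, arm 7.23 m, giving F × 7.23 counterclockwise.
Στ = 0 ⇒ F × 7.23 = 2376 ⇒ F = 2376 / 7.23 = 329 N.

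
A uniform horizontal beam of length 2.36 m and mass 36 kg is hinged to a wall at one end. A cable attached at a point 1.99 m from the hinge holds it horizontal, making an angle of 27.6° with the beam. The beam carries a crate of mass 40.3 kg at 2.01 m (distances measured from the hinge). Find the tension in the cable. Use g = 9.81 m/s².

Sum moments about the hinge (the unknown hinge reaction has zero arm there).
Beam weight: 36 × 9.81 = 353.2 N down at 1.18 m → arm 1.18 m, τ = 353.2 × 1.18 = 416.8 N·m clockwise.
Crate: 40.3 × 9.81 = 395.3 N down at 2.01 m → arm 2.01 m, τ = 395.3 × 2.01 = 794.6 N·m clockwise.
Total clockwise load moment = 1211 N·m.
The cable tension T acts at 1.99 m; only its component perpendicular to the beam, T sinθ, produces torque. sin 27.6° = 0.4633.
Balancing moments: T × 1.99 × 0.4633 = 1211, giving T = 1211 / 0.922 = 1310 N.

T ≈ 1310 N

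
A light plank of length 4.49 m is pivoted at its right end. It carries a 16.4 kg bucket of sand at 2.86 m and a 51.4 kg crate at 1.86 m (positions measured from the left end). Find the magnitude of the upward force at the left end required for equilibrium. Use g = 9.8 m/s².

Choose the right end as the axis so the unknown pivot reaction has zero arm there.
Bucket of sand: 16.4 × 9.8 = 160.7 N down at 2.86 m → arm 1.63 m, τ = 160.7 × 1.63 = 261.9 N·m counterclockwise.
Crate: 51.4 × 9.8 = 503.7 N down at 1.86 m → arm 2.63 m, τ = 503.7 × 2.63 = 1325 N·m counterclockwise.
Net moment of the loads = 1587 N·m counterclockwise.
The upward force F acts at the left end, arm 4.49 m, giving F × 4.49 clockwise.
Balancing moments: F × 4.49 = 1587, giving F = 1587 / 4.49 = 353 N.

F ≈ 353 N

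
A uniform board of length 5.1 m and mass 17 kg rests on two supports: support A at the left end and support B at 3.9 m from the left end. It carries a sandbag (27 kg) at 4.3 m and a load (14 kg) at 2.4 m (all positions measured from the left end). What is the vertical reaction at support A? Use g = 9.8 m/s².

R_A ≈ 83.3 N

About support B:
Beam weight: 17 × 9.8 = 166.6 N down at 2.55 m → arm 1.35 m, τ = 166.6 × 1.35 = 224.9 N·m counterclockwise.
Sandbag: 27 × 9.8 = 264.6 N down at 4.3 m → arm 0.4 m, τ = 264.6 × 0.4 = 105.8 N·m clockwise.
Load: 14 × 9.8 = 137.2 N down at 2.4 m → arm 1.5 m, τ = 137.2 × 1.5 = 205.8 N·m counterclockwise.
Net load moment about support B = 324.9 N·m counterclockwise.
Reaction R at support A is upward at 0 m, arm 3.9 m → moment R × 3.9 clockwise.
Balancing moments: R × 3.9 = 324.9, giving R = 83.3 N.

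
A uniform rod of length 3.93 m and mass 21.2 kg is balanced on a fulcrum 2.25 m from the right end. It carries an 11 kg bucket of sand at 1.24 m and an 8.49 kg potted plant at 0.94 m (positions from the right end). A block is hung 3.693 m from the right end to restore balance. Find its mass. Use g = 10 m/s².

Sum moments about the fulcrum (at 2.25 m from the right end) (the support reaction has zero arm there).
Beam weight: 21.2 × 10 = 212 N down at 1.965 m → arm 0.285 m, τ = 212 × 0.285 = 60.42 N·m clockwise.
Bucket of sand: 11 × 10 = 110 N down at 1.24 m → arm 1.01 m, τ = 110 × 1.01 = 111.1 N·m clockwise.
Potted plant: 8.49 × 10 = 84.9 N down at 0.94 m → arm 1.31 m, τ = 84.9 × 1.31 = 111.2 N·m clockwise.
Net moment of known loads = 282.7 N·m clockwise.
An unknown mass m at 3.693 m has arm 1.443 m; its moment is m·g·1.443 counterclockwise.
For rotational equilibrium, m × 10 × 1.443 = 282.7, so m = 282.7 / (10 × 1.443) = 19.6 kg.

m ≈ 19.6 kg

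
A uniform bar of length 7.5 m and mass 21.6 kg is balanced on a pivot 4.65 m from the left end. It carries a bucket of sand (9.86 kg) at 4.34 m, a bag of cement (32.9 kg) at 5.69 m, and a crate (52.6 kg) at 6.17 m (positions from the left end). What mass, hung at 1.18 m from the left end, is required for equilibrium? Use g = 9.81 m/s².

m ≈ 26.4 kg

Take moments about the pivot (at 4.65 m from the left end).
Beam weight: 21.6 × 9.81 = 211.9 N down at 3.75 m → arm 0.9 m, τ = 211.9 × 0.9 = 190.7 N·m counterclockwise.
Bucket of sand: 9.86 × 9.81 = 96.73 N down at 4.34 m → arm 0.31 m, τ = 96.73 × 0.31 = 29.99 N·m counterclockwise.
Bag of cement: 32.9 × 9.81 = 322.7 N down at 5.69 m → arm 1.04 m, τ = 322.7 × 1.04 = 335.6 N·m clockwise.
Crate: 52.6 × 9.81 = 516 N down at 6.17 m → arm 1.52 m, τ = 516 × 1.52 = 784.3 N·m clockwise.
Net moment of known loads = 899.2 N·m clockwise.
An unknown mass m at 1.18 m has arm 3.47 m; its moment is m·g·3.47 counterclockwise.
Setting net torque to zero: m × 9.81 × 3.47 = 899.2 → m = 899.2 / (9.81 × 3.47) = 26.4 kg.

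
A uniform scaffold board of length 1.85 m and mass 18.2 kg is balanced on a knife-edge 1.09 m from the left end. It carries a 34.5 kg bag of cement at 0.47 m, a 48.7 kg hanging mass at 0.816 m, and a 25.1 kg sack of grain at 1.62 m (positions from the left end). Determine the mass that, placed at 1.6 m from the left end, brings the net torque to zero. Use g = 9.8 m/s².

About the knife-edge (at 1.09 m from the left end):
Beam weight: 18.2 × 9.8 = 178.4 N down at 0.925 m → arm 0.165 m, τ = 178.4 × 0.165 = 29.44 N·m counterclockwise.
Bag of cement: 34.5 × 9.8 = 338.1 N down at 0.47 m → arm 0.62 m, τ = 338.1 × 0.62 = 209.6 N·m counterclockwise.
Hanging mass: 48.7 × 9.8 = 477.3 N down at 0.816 m → arm 0.274 m, τ = 477.3 × 0.274 = 130.8 N·m counterclockwise.
Sack of grain: 25.1 × 9.8 = 246 N down at 1.62 m → arm 0.53 m, τ = 246 × 0.53 = 130.4 N·m clockwise.
Net moment of known loads = 239.4 N·m counterclockwise.
An unknown mass m at 1.6 m has arm 0.51 m; its moment is m·g·0.51 clockwise.
For rotational equilibrium, m × 9.8 × 0.51 = 239.4, so m = 239.4 / (9.8 × 0.51) = 47.9 kg.

m ≈ 47.9 kg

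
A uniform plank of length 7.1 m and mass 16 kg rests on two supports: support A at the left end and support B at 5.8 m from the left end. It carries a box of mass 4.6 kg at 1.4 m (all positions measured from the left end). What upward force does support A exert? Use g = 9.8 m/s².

Choose support B as the axis so its reaction then has zero moment arm.
Beam weight: 16 × 9.8 = 156.8 N down at 3.55 m → arm 2.25 m, τ = 156.8 × 2.25 = 352.8 N·m counterclockwise.
Box: 4.6 × 9.8 = 45.08 N down at 1.4 m → arm 4.4 m, τ = 45.08 × 4.4 = 198.4 N·m counterclockwise.
Net load moment about support B = 551.2 N·m counterclockwise.
Reaction R at support A is upward at 0 m, arm 5.8 m → moment R × 5.8 clockwise.
Setting net torque to zero: R × 5.8 = 551.2 → R = 95 N.

R_A ≈ 95 N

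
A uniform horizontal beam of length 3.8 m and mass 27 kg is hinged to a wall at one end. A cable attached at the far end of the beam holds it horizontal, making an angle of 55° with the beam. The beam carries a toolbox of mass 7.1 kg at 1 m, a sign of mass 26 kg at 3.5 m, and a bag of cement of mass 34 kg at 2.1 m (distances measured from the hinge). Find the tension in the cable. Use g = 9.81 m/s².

T ≈ 696 N

Taking torques about the hinge:
Beam weight: 27 × 9.81 = 264.9 N down at 1.9 m → arm 1.9 m, τ = 264.9 × 1.9 = 503.3 N·m clockwise.
Toolbox: 7.1 × 9.81 = 69.65 N down at 1 m → arm 1 m, τ = 69.65 × 1 = 69.65 N·m clockwise.
Sign: 26 × 9.81 = 255.1 N down at 3.5 m → arm 3.5 m, τ = 255.1 × 3.5 = 892.9 N·m clockwise.
Bag of cement: 34 × 9.81 = 333.5 N down at 2.1 m → arm 2.1 m, τ = 333.5 × 2.1 = 700.4 N·m clockwise.
Total clockwise load moment = 2166 N·m.
The cable tension T acts at 3.8 m; only its component perpendicular to the beam, T sinθ, produces torque. sin 55° = 0.8192.
Setting net torque to zero: T × 3.8 × 0.8192 = 2166 → T = 2166 / 3.113 = 696 N.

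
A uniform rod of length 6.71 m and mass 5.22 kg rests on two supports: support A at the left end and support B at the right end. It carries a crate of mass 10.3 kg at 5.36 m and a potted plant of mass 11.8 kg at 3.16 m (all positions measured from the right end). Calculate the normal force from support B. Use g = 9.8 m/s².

R_B ≈ 107 N

Choose support A as the axis so its reaction then has zero moment arm.
Beam weight: 5.22 × 9.8 = 51.16 N down at 3.355 m → arm 3.355 m, τ = 51.16 × 3.355 = 171.6 N·m clockwise.
Crate: 10.3 × 9.8 = 100.9 N down at 5.36 m → arm 1.35 m, τ = 100.9 × 1.35 = 136.2 N·m clockwise.
Potted plant: 11.8 × 9.8 = 115.6 N down at 3.16 m → arm 3.55 m, τ = 115.6 × 3.55 = 410.4 N·m clockwise.
Net load moment about support A = 718.2 N·m clockwise.
Reaction R at support B is upward at 0 m, arm 6.71 m → moment R × 6.71 counterclockwise.
Στ = 0 ⇒ R × 6.71 = 718.2 ⇒ R = 107 N.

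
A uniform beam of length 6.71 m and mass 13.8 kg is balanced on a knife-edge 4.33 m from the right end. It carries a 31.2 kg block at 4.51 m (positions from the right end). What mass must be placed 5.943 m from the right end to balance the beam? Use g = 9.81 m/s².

m ≈ 4.86 kg

Take moments about the knife-edge (at 4.33 m from the right end).
Beam weight: 13.8 × 9.81 = 135.4 N down at 3.355 m → arm 0.975 m, τ = 135.4 × 0.975 = 132 N·m clockwise.
Block: 31.2 × 9.81 = 306.1 N down at 4.51 m → arm 0.18 m, τ = 306.1 × 0.18 = 55.1 N·m counterclockwise.
Net moment of known loads = 76.9 N·m clockwise.
An unknown mass m at 5.943 m has arm 1.613 m; its moment is m·g·1.613 counterclockwise.
Balancing moments: m × 9.81 × 1.613 = 76.9, giving m = 76.9 / (9.81 × 1.613) = 4.86 kg.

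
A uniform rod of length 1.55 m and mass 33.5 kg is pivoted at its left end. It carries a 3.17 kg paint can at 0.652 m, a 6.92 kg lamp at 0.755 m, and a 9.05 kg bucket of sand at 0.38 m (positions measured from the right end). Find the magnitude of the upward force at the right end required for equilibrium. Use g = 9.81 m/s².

F ≈ 284 N

Sum moments about the left end (the unknown pivot reaction has zero arm there).
Beam weight: 33.5 × 9.81 = 328.6 N down at 0.775 m → arm 0.775 m, τ = 328.6 × 0.775 = 254.7 N·m clockwise.
Paint can: 3.17 × 9.81 = 31.1 N down at 0.652 m → arm 0.898 m, τ = 31.1 × 0.898 = 27.93 N·m clockwise.
Lamp: 6.92 × 9.81 = 67.89 N down at 0.755 m → arm 0.795 m, τ = 67.89 × 0.795 = 53.97 N·m clockwise.
Bucket of sand: 9.05 × 9.81 = 88.78 N down at 0.38 m → arm 1.17 m, τ = 88.78 × 1.17 = 103.9 N·m clockwise.
Net moment of the loads = 440.5 N·m clockwise.
The upward force F acts at the right end, arm 1.55 m, giving F × 1.55 counterclockwise.
Balancing moments: F × 1.55 = 440.5, giving F = 440.5 / 1.55 = 284 N.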